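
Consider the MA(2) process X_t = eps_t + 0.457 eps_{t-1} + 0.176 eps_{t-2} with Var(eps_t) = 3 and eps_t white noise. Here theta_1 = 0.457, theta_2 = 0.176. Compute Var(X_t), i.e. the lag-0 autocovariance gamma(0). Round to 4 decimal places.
\gamma(0) = 3.7195

For an MA(q) process X_t = eps_t + sum_i theta_i eps_{t-i} with
Var(eps_t) = sigma^2, the variance is
  gamma(0) = sigma^2 * (1 + sum_i theta_i^2).
  sum_i theta_i^2 = (0.457)^2 + (0.176)^2 = 0.208849 + 0.030976 = 0.239825.
  gamma(0) = 3 * (1 + 0.239825) = 3 * 1.239825 = 3.719475, which rounds to 3.7195.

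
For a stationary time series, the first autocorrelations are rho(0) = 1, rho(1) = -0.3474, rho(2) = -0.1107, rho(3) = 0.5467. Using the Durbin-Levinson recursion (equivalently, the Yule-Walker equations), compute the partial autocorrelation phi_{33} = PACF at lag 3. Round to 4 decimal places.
\phi_{33} = 0.4969

The PACF at lag k is phi_{kk}, the last component of the solution
to the Yule-Walker system G_k phi = r_k where
  (G_k)_{ij} = rho(|i - j|), (r_k)_i = rho(i), i,j = 1..k.
Equivalently, Durbin-Levinson gives phi_{kk} iteratively:
  phi_{11} = rho(1)
  phi_{kk} = [rho(k) - sum_{j=1..k-1} phi_{k-1,j} rho(k-j)]
            / [1 - sum_{j=1..k-1} phi_{k-1,j} rho(j)],
  phi_{k,j} = phi_{k-1,j} - phi_{kk} phi_{k-1,k-j},  j = 1..k-1.
Step k = 1:
  phi_11 = rho(1) = -0.3474.
Step k = 2:
  phi_22 = [rho(2) - phi_11 rho(1)] / [1 - phi_11 rho(1)] = [-0.1107 - (-0.3474)(-0.3474)] / [1 - (-0.3474)(-0.3474)]
         = -0.23138676 / 0.87931324 = -0.263145.
  Update: phi_21 = phi_11 - phi_22 phi_11 = -0.3474 - (-0.263145)(-0.3474) = -0.438817.
Step k = 3:
  phi_33 = [rho(3) - phi_21 rho(2) - phi_22 rho(1)] / [1 - phi_21 rho(1) - phi_22 rho(2)]
    numerator   = 0.5467 - (-0.438817)(-0.1107) - (-0.263145)(-0.3474) = 0.40670649
    denominator = 1 - (-0.438817)(-0.3474) - (-0.263145)(-0.1107) = 0.818425
  phi_33 = 0.40670649 / 0.818425 = 0.4969.
Therefore phi_{33} = 0.4969.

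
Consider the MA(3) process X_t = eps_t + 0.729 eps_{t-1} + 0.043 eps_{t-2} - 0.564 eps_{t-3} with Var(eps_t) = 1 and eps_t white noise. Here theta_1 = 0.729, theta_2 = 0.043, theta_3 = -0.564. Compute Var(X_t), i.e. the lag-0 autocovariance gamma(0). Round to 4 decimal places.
\gamma(0) = 1.8514

For an MA(q) process X_t = eps_t + sum_i theta_i eps_{t-i} with
Var(eps_t) = sigma^2, the variance is
  gamma(0) = sigma^2 * (1 + sum_i theta_i^2).
  sum_i theta_i^2 = (0.729)^2 + (0.043)^2 + (-0.564)^2 = 0.531441 + 0.001849 + 0.318096 = 0.851386.
  gamma(0) = 1 * (1 + 0.851386) = 1 * 1.851386 = 1.851386, which rounds to 1.8514.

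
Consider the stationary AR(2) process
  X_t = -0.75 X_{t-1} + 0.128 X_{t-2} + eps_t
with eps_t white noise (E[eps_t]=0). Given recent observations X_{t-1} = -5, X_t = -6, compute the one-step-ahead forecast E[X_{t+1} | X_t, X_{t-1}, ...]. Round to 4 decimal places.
E[X_{t+1} \mid \mathcal F_t] = 3.8600

For an AR(p) model X_t = c + sum_i phi_i X_{t-i} + eps_t, the
one-step-ahead conditional mean is
  E[X_{t+1} | X_t, ...] = c + sum_i phi_i X_{t+1-i}.
Substitute known values:
  E[X_{t+1} | ...] = (-0.75) * (-6) + (0.128) * (-5)
                   = 3.8600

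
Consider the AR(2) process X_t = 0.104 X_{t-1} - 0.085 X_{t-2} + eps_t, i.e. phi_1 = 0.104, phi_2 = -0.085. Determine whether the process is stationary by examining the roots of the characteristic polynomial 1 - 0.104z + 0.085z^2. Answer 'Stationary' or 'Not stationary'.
\text{Stationary}

The AR(p) characteristic polynomial is P(z) = 1 - 0.104z + 0.085z^2.
Stationarity requires all roots to lie outside the unit circle, i.e. |z| > 1 for every root.
Set 1 + (-0.104) z + (0.085) z^2 = 0, i.e. a z^2 + b z + c = 0 with a = 0.085, b = -0.104, c = 1.
Discriminant D = b^2 - 4ac = (-0.104)^2 - 4*(0.085)*1 = 0.010816 - (0.34) = -0.329184.
D < 0, so the roots are the complex-conjugate pair z = (-b +/- i sqrt(-D)) / (2a) = 0.6118 +/- 3.375i.
For a conjugate pair |z|^2 = z * conj(z) = (product of roots) = c/a = 1/(0.085) = 11.764706, so |z| = sqrt(11.764706) = 3.43 for both roots.
Moduli of all roots: 3.4300, 3.4300.
All moduli strictly greater than 1? Yes.
Verdict: Stationary.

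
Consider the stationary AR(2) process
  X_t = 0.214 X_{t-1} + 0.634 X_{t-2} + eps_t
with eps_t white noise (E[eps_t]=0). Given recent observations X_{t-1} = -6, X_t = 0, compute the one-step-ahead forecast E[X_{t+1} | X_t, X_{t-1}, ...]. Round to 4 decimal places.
E[X_{t+1} \mid \mathcal F_t] = -3.8040

For an AR(p) model X_t = c + sum_i phi_i X_{t-i} + eps_t, the
one-step-ahead conditional mean is
  E[X_{t+1} | X_t, ...] = c + sum_i phi_i X_{t+1-i}.
Substitute known values:
  E[X_{t+1} | ...] = (0.214) * (0) + (0.634) * (-6)
                   = -3.8040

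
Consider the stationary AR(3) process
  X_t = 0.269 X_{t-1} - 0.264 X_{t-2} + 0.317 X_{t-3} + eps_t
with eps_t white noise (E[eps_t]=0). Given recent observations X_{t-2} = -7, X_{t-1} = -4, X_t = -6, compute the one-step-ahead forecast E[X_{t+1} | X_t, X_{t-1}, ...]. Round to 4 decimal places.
E[X_{t+1} \mid \mathcal F_t] = -2.7770

For an AR(p) model X_t = c + sum_i phi_i X_{t-i} + eps_t, the
one-step-ahead conditional mean is
  E[X_{t+1} | X_t, ...] = c + sum_i phi_i X_{t+1-i}.
Substitute known values:
  E[X_{t+1} | ...] = (0.269) * (-6) + (-0.264) * (-4) + (0.317) * (-7)
                   = -2.7770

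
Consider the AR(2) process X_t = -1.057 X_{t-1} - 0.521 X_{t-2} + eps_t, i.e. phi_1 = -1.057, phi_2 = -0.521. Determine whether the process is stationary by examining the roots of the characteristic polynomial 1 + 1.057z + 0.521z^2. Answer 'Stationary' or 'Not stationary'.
\text{Stationary}

The AR(p) characteristic polynomial is P(z) = 1 + 1.057z + 0.521z^2.
Stationarity requires all roots to lie outside the unit circle, i.e. |z| > 1 for every root.
Set 1 + (1.057) z + (0.521) z^2 = 0, i.e. a z^2 + b z + c = 0 with a = 0.521, b = 1.057, c = 1.
Discriminant D = b^2 - 4ac = (1.057)^2 - 4*(0.521)*1 = 1.117249 - (2.084) = -0.966751.
D < 0, so the roots are the complex-conjugate pair z = (-b +/- i sqrt(-D)) / (2a) = -1.0144 +/- 0.9436i.
For a conjugate pair |z|^2 = z * conj(z) = (product of roots) = c/a = 1/(0.521) = 1.919386, so |z| = sqrt(1.919386) = 1.3854 for both roots.
Moduli of all roots: 1.3854, 1.3854.
All moduli strictly greater than 1? Yes.
Verdict: Stationary.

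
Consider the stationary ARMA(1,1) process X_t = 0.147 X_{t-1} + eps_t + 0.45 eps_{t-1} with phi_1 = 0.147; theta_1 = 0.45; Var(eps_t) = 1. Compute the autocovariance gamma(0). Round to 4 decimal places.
\gamma(0) = 1.3643

Multiply the model equation by X_{t-k} and take expectations. With theta_0 = psi_0 = 1 and psi_j the MA(infinity) weights, this gives
  gamma(k) - sum_i phi_i gamma(k-i) = c_k,
  c_k = sigma^2 * sum_{j=k..q} theta_j psi_{j-k}   (c_k = 0 for k > q),
using gamma(-m) = gamma(m).
psi-weights needed (psi_j = theta_j + sum_i phi_i psi_{j-i}):
  psi_1 = theta_1 + phi_1 = 0.45 + (0.147) = 0.597
Right-hand sides:
  c_0 = sigma^2 (1 + theta_1 psi_1) = 1 * (1 + (0.45)(0.597)) = 1 * 1.26865 = 1.26865
  c_1 = sigma^2 theta_1 = 1 * (0.45) = 0.45
  c_2 = 0
Equations for k = 0 and k = 1 (AR order 1):
  gamma(0) = phi_1 gamma(1) + c_0
  gamma(1) = phi_1 gamma(0) + c_1
Substituting the second into the first: gamma(0) (1 - phi_1^2) = c_0 + phi_1 c_1, so
  gamma(0) = (c_0 + phi_1 c_1) / (1 - phi_1^2) = (1.26865 + (0.147)(0.45)) / (1 - (0.147)^2) = 1.3348 / 0.978391 = 1.364281.
Therefore gamma(0) = 1.3643 (to 4 decimal places).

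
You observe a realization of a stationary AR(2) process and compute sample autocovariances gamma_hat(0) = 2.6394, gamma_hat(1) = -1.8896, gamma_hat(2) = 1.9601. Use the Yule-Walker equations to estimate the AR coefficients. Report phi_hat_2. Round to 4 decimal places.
\hat\phi_{2} = 0.4720

The Yule-Walker equations for an AR(p) process read, in matrix form,
  Gamma_p phi = r_p,   with   (Gamma_p)_{ij} = gamma(|i - j|),
                       (r_p)_i = gamma(i),   i,j = 1..p.
Substitute the sample gammas (Toeplitz matrix and right-hand side of size 2):
  Gamma_p = [[2.6394, -1.8896], [-1.8896, 2.6394]]
  r_p     = [-1.8896, 1.9601]
Written out:
  2.6394 phi_1 - 1.8896 phi_2 = -1.8896
  -1.8896 phi_1 + 2.6394 phi_2 = 1.9601
Solve by Cramer's rule:
  det = gamma(0)^2 - gamma(1)^2 = (2.6394)^2 - (-1.8896)^2 = 6.96643236 - 3.57058816 = 3.3958442
  phi_hat_1 = [gamma(1) gamma(0) - gamma(1) gamma(2)] / det = [(-1.8896)(2.6394) - (-1.8896)(1.9601)] / 3.3958442 = -1.28360528 / 3.3958442 = -0.378
  phi_hat_2 = [gamma(0) gamma(2) - gamma(1)^2] / det = [(2.6394)(1.9601) - (-1.8896)^2] / 3.3958442 = 1.60289978 / 3.3958442 = 0.472
So phi_hat = [-0.3780, 0.4720].
Therefore phi_hat_2 = 0.4720.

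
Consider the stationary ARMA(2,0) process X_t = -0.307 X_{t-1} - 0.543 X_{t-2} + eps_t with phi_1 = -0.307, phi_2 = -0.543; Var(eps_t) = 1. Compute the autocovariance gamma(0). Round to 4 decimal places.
\gamma(0) = 1.4766

Multiply the model equation by X_{t-k} and take expectations. With theta_0 = psi_0 = 1 and psi_j the MA(infinity) weights, this gives
  gamma(k) - sum_i phi_i gamma(k-i) = c_k,
  c_k = sigma^2 * sum_{j=k..q} theta_j psi_{j-k}   (c_k = 0 for k > q),
using gamma(-m) = gamma(m).
Pure AR (q = 0): c_0 = sigma^2 = 1, c_k = 0 for k >= 1.
Equations for k = 0, 1, 2 (AR order 2, c_2 = 0):
  (E0) gamma(0) = phi_1 gamma(1) + phi_2 gamma(2) + c_0
  (E1) gamma(1) = phi_1 gamma(0) + phi_2 gamma(1) + c_1
  (E2) gamma(2) = phi_1 gamma(1) + phi_2 gamma(0)
From (E1): gamma(1) = A gamma(0) + B with
  A = phi_1 / (1 - phi_2) = -0.307 / 1.543 = -0.198963,   B = c_1 / (1 - phi_2) = 0 / 1.543 = 0.
Insert (E2) into (E0): gamma(0) (1 - phi_2^2) = phi_1 (1 + phi_2) gamma(1) + c_0.
  phi_1 (1 + phi_2) = (-0.307)(0.457) = -0.140299,   1 - phi_2^2 = 0.705151.
Replace gamma(1) by A gamma(0) + B and collect gamma(0):
  gamma(0) [0.705151 - (-0.140299)(-0.198963)] = c_0 = 1
  gamma(0) * 0.677237 = 1
  gamma(0) = 1 / 0.677237 = 1.476589.
Therefore gamma(0) = 1.4766 (to 4 decimal places).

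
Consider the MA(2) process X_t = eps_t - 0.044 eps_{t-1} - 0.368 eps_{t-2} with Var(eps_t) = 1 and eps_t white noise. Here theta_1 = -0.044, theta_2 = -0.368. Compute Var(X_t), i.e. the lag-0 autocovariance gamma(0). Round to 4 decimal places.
\gamma(0) = 1.1374

For an MA(q) process X_t = eps_t + sum_i theta_i eps_{t-i} with
Var(eps_t) = sigma^2, the variance is
  gamma(0) = sigma^2 * (1 + sum_i theta_i^2).
  sum_i theta_i^2 = (-0.044)^2 + (-0.368)^2 = 0.001936 + 0.135424 = 0.13736.
  gamma(0) = 1 * (1 + 0.13736) = 1 * 1.13736 = 1.13736, which rounds to 1.1374.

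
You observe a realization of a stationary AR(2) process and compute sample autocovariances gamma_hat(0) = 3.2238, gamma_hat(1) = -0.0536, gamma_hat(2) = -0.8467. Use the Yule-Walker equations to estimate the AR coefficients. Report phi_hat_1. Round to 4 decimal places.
\hat\phi_{1} = -0.0210

The Yule-Walker equations for an AR(p) process read, in matrix form,
  Gamma_p phi = r_p,   with   (Gamma_p)_{ij} = gamma(|i - j|),
                       (r_p)_i = gamma(i),   i,j = 1..p.
Substitute the sample gammas (Toeplitz matrix and right-hand side of size 2):
  Gamma_p = [[3.2238, -0.0536], [-0.0536, 3.2238]]
  r_p     = [-0.0536, -0.8467]
Written out:
  3.2238 phi_1 - 0.0536 phi_2 = -0.0536
  -0.0536 phi_1 + 3.2238 phi_2 = -0.8467
Solve by Cramer's rule:
  det = gamma(0)^2 - gamma(1)^2 = (3.2238)^2 - (-0.0536)^2 = 10.39288644 - 0.00287296 = 10.39001348
  phi_hat_1 = [gamma(1) gamma(0) - gamma(1) gamma(2)] / det = [(-0.0536)(3.2238) - (-0.0536)(-0.8467)] / 10.39001348 = -0.2181788 / 10.39001348 = -0.021
  phi_hat_2 = [gamma(0) gamma(2) - gamma(1)^2] / det = [(3.2238)(-0.8467) - (-0.0536)^2] / 10.39001348 = -2.73246442 / 10.39001348 = -0.263
So phi_hat = [-0.0210, -0.2630].
Therefore phi_hat_1 = -0.0210.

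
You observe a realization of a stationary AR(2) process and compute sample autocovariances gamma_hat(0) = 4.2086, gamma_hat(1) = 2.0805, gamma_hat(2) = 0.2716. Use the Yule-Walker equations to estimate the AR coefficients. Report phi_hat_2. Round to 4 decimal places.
\hat\phi_{2} = -0.2380

The Yule-Walker equations for an AR(p) process read, in matrix form,
  Gamma_p phi = r_p,   with   (Gamma_p)_{ij} = gamma(|i - j|),
                       (r_p)_i = gamma(i),   i,j = 1..p.
Substitute the sample gammas (Toeplitz matrix and right-hand side of size 2):
  Gamma_p = [[4.2086, 2.0805], [2.0805, 4.2086]]
  r_p     = [2.0805, 0.2716]
Written out:
  4.2086 phi_1 + 2.0805 phi_2 = 2.0805
  2.0805 phi_1 + 4.2086 phi_2 = 0.2716
Solve by Cramer's rule:
  det = gamma(0)^2 - gamma(1)^2 = (4.2086)^2 - (2.0805)^2 = 17.71231396 - 4.32848025 = 13.38383371
  phi_hat_1 = [gamma(1) gamma(0) - gamma(1) gamma(2)] / det = [(2.0805)(4.2086) - (2.0805)(0.2716)] / 13.38383371 = 8.1909285 / 13.38383371 = 0.612
  phi_hat_2 = [gamma(0) gamma(2) - gamma(1)^2] / det = [(4.2086)(0.2716) - (2.0805)^2] / 13.38383371 = -3.18542449 / 13.38383371 = -0.238
So phi_hat = [0.6120, -0.2380].
Therefore phi_hat_2 = -0.2380.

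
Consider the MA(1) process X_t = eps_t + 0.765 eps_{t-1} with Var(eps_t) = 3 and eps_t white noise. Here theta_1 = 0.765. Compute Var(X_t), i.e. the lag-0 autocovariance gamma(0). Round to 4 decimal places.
\gamma(0) = 4.7557

For an MA(q) process X_t = eps_t + sum_i theta_i eps_{t-i} with
Var(eps_t) = sigma^2, the variance is
  gamma(0) = sigma^2 * (1 + sum_i theta_i^2).
  sum_i theta_i^2 = (0.765)^2 = 0.585225.
  gamma(0) = 3 * (1 + 0.585225) = 3 * 1.585225 = 4.755675, which rounds to 4.7557.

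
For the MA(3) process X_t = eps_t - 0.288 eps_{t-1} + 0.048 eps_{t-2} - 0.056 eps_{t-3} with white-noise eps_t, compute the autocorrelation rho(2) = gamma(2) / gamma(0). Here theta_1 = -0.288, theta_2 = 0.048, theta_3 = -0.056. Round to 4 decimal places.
\rho(2) = 0.0589

For an MA(q) process with theta_0 = 1, the autocovariance is
  gamma(k) = sigma^2 * sum_{i=0..q-k} theta_i * theta_{i+k},
and rho(k) = gamma(k) / gamma(0). Sigma^2 cancels.
  numerator   = (1)*(0.048) + (-0.288)*(-0.056) = 0.064128.
  denominator = (1)^2 + (-0.288)^2 + (0.048)^2 + (-0.056)^2 = 1.088384.
  rho(2) = 0.064128 / 1.088384 = 0.0589.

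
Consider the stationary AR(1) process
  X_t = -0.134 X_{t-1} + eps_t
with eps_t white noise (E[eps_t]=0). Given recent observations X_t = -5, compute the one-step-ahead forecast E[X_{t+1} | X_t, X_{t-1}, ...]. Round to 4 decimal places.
E[X_{t+1} \mid \mathcal F_t] = 0.6700

For an AR(p) model X_t = c + sum_i phi_i X_{t-i} + eps_t, the
one-step-ahead conditional mean is
  E[X_{t+1} | X_t, ...] = c + sum_i phi_i X_{t+1-i}.
Substitute known values:
  E[X_{t+1} | ...] = (-0.134) * (-5)
                   = 0.6700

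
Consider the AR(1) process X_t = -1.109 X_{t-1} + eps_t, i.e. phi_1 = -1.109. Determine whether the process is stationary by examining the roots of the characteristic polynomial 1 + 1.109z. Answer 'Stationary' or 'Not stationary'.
\text{Not stationary}

The AR(p) characteristic polynomial is P(z) = 1 + 1.109z.
Stationarity requires all roots to lie outside the unit circle, i.e. |z| > 1 for every root.
This is linear in z: 1 + (1.109) z = 0  =>  z = -1/(1.109) = -0.901713,  |z| = 0.901713.
Moduli of all roots: 0.9017.
All moduli strictly greater than 1? No.
Verdict: Not stationary.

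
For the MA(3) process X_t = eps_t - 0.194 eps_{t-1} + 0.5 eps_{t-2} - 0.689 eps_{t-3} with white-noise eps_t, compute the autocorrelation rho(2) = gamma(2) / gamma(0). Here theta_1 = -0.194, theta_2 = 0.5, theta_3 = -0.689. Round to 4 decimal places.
\rho(2) = 0.3596

For an MA(q) process with theta_0 = 1, the autocovariance is
  gamma(k) = sigma^2 * sum_{i=0..q-k} theta_i * theta_{i+k},
and rho(k) = gamma(k) / gamma(0). Sigma^2 cancels.
  numerator   = (1)*(0.5) + (-0.194)*(-0.689) = 0.633666.
  denominator = (1)^2 + (-0.194)^2 + (0.5)^2 + (-0.689)^2 = 1.762357.
  rho(2) = 0.633666 / 1.762357 = 0.3596.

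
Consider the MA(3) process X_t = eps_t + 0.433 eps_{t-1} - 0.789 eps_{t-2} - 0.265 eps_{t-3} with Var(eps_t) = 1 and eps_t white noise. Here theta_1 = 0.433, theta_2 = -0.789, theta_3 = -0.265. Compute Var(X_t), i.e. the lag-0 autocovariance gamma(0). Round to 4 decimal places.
\gamma(0) = 1.8802

For an MA(q) process X_t = eps_t + sum_i theta_i eps_{t-i} with
Var(eps_t) = sigma^2, the variance is
  gamma(0) = sigma^2 * (1 + sum_i theta_i^2).
  sum_i theta_i^2 = (0.433)^2 + (-0.789)^2 + (-0.265)^2 = 0.187489 + 0.622521 + 0.070225 = 0.880235.
  gamma(0) = 1 * (1 + 0.880235) = 1 * 1.880235 = 1.880235, which rounds to 1.8802.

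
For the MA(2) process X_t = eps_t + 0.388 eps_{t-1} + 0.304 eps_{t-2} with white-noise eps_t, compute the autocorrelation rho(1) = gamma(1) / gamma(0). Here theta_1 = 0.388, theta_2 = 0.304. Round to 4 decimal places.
\rho(1) = 0.4071

For an MA(q) process with theta_0 = 1, the autocovariance is
  gamma(k) = sigma^2 * sum_{i=0..q-k} theta_i * theta_{i+k},
and rho(k) = gamma(k) / gamma(0). Sigma^2 cancels.
  numerator   = (1)*(0.388) + (0.388)*(0.304) = 0.505952.
  denominator = (1)^2 + (0.388)^2 + (0.304)^2 = 1.24296.
  rho(1) = 0.505952 / 1.24296 = 0.4071.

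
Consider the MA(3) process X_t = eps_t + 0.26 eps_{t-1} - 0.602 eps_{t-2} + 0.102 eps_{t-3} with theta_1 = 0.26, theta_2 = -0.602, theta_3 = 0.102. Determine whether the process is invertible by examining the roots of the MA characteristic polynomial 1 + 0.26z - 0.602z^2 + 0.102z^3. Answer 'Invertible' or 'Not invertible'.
\text{Invertible}

The MA(q) characteristic polynomial is P(z) = 1 + 0.26z - 0.602z^2 + 0.102z^3.
Invertibility requires all roots to lie outside the unit circle, i.e. |z| > 1 for every root.
Degree 3: look for a simple real root z0 first, then factor out (1 - z/z0) and solve the remaining quadratic.
Testing z0 = 5: P(5) = 1 + (0.26)(5) + (-0.602)(5)^2 + (0.102)(5)^3
  = 1 + (1.3) + (-15.05) + (12.75) = 0.  So z_0 = 5 is a root, |z_0| = 5.
Divide out the factor (1 - 0.2 z) = (1 - z/z0) (since 1/z0 = 0.2):
  P(z) = (1 - 0.2 z)(1 + (0.46) z + (-0.51) z^2)
  [check: z-coef 0.46 - (0.2) = 0.26; z^2-coef -0.51 - (0.2)(0.46) = -0.602; z^3-coef -(0.2)(-0.51) = 0.102.]
Remaining roots from the quadratic factor 1 + (0.46) z + (-0.51) z^2:
  Set 1 + (0.46) z + (-0.51) z^2 = 0, i.e. a z^2 + b z + c = 0 with a = -0.51, b = 0.46, c = 1.
  Discriminant D = b^2 - 4ac = (0.46)^2 - 4*(-0.51)*1 = 0.2116 - (-2.04) = 2.2516.
  D >= 0, so the roots are real: z = (-b +/- sqrt(D)) / (2a) = (-0.46 +/- 1.500533) / (-1.02).
    z_1 = (-0.46 + 1.500533) / (-1.02) = -1.0201,   |z_1| = 1.0201.
    z_2 = (-0.46 - 1.500533) / (-1.02) = 1.9221,   |z_2| = 1.9221.
Moduli of all roots: 5.0000, 1.0201, 1.9221.
All moduli strictly greater than 1? Yes.
Verdict: Invertible.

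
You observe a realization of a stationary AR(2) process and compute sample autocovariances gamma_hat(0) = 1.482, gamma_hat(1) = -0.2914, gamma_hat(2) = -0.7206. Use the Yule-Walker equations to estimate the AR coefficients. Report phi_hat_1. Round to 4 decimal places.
\hat\phi_{1} = -0.3040

The Yule-Walker equations for an AR(p) process read, in matrix form,
  Gamma_p phi = r_p,   with   (Gamma_p)_{ij} = gamma(|i - j|),
                       (r_p)_i = gamma(i),   i,j = 1..p.
Substitute the sample gammas (Toeplitz matrix and right-hand side of size 2):
  Gamma_p = [[1.482, -0.2914], [-0.2914, 1.482]]
  r_p     = [-0.2914, -0.7206]
Written out:
  1.482 phi_1 - 0.2914 phi_2 = -0.2914
  -0.2914 phi_1 + 1.482 phi_2 = -0.7206
Solve by Cramer's rule:
  det = gamma(0)^2 - gamma(1)^2 = (1.482)^2 - (-0.2914)^2 = 2.196324 - 0.08491396 = 2.11141004
  phi_hat_1 = [gamma(1) gamma(0) - gamma(1) gamma(2)] / det = [(-0.2914)(1.482) - (-0.2914)(-0.7206)] / 2.11141004 = -0.64183764 / 2.11141004 = -0.304
  phi_hat_2 = [gamma(0) gamma(2) - gamma(1)^2] / det = [(1.482)(-0.7206) - (-0.2914)^2] / 2.11141004 = -1.15284316 / 2.11141004 = -0.546
So phi_hat = [-0.3040, -0.5460].
Therefore phi_hat_1 = -0.3040.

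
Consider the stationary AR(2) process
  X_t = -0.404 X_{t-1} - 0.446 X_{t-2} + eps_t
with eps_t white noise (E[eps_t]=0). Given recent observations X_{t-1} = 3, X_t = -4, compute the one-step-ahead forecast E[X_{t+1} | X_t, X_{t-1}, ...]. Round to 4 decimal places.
E[X_{t+1} \mid \mathcal F_t] = 0.2780

For an AR(p) model X_t = c + sum_i phi_i X_{t-i} + eps_t, the
one-step-ahead conditional mean is
  E[X_{t+1} | X_t, ...] = c + sum_i phi_i X_{t+1-i}.
Substitute known values:
  E[X_{t+1} | ...] = (-0.404) * (-4) + (-0.446) * (3)
                   = 0.2780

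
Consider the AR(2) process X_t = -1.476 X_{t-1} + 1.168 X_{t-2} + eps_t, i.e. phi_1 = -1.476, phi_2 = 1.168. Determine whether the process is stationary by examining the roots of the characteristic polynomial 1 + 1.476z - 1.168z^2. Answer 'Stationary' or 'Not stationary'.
\text{Not stationary}

The AR(p) characteristic polynomial is P(z) = 1 + 1.476z - 1.168z^2.
Stationarity requires all roots to lie outside the unit circle, i.e. |z| > 1 for every root.
Set 1 + (1.476) z + (-1.168) z^2 = 0, i.e. a z^2 + b z + c = 0 with a = -1.168, b = 1.476, c = 1.
Discriminant D = b^2 - 4ac = (1.476)^2 - 4*(-1.168)*1 = 2.178576 - (-4.672) = 6.850576.
D >= 0, so the roots are real: z = (-b +/- sqrt(D)) / (2a) = (-1.476 +/- 2.617361) / (-2.336).
  z_1 = (-1.476 + 2.617361) / (-2.336) = -0.4886,   |z_1| = 0.4886.
  z_2 = (-1.476 - 2.617361) / (-2.336) = 1.7523,   |z_2| = 1.7523.
Moduli of all roots: 0.4886, 1.7523.
All moduli strictly greater than 1? No.
Verdict: Not stationary.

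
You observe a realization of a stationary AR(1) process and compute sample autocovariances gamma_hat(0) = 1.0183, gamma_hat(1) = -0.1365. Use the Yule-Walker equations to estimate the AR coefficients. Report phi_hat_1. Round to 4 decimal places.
\hat\phi_{1} = -0.1340

The Yule-Walker equations for an AR(p) process read, in matrix form,
  Gamma_p phi = r_p,   with   (Gamma_p)_{ij} = gamma(|i - j|),
                       (r_p)_i = gamma(i),   i,j = 1..p.
Substitute the sample gammas (Toeplitz matrix and right-hand side of size 1):
  Gamma_p = [[1.0183]]
  r_p     = [-0.1365]
With p = 1 this is the single equation gamma(0) phi_1 = gamma(1):
  phi_hat_1 = gamma(1) / gamma(0) = -0.1365 / 1.0183 = -0.1340.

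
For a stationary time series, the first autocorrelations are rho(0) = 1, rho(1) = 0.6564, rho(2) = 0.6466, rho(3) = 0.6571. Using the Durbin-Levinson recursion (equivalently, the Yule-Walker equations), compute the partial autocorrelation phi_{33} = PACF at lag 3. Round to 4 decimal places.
\phi_{33} = 0.2970

The PACF at lag k is phi_{kk}, the last component of the solution
to the Yule-Walker system G_k phi = r_k where
  (G_k)_{ij} = rho(|i - j|), (r_k)_i = rho(i), i,j = 1..k.
Equivalently, Durbin-Levinson gives phi_{kk} iteratively:
  phi_{11} = rho(1)
  phi_{kk} = [rho(k) - sum_{j=1..k-1} phi_{k-1,j} rho(k-j)]
            / [1 - sum_{j=1..k-1} phi_{k-1,j} rho(j)],
  phi_{k,j} = phi_{k-1,j} - phi_{kk} phi_{k-1,k-j},  j = 1..k-1.
Step k = 1:
  phi_11 = rho(1) = 0.6564.
Step k = 2:
  phi_22 = [rho(2) - phi_11 rho(1)] / [1 - phi_11 rho(1)] = [0.6466 - (0.6564)(0.6564)] / [1 - (0.6564)(0.6564)]
         = 0.21573904 / 0.56913904 = 0.379062.
  Update: phi_21 = phi_11 - phi_22 phi_11 = 0.6564 - (0.379062)(0.6564) = 0.407584.
Step k = 3:
  phi_33 = [rho(3) - phi_21 rho(2) - phi_22 rho(1)] / [1 - phi_21 rho(1) - phi_22 rho(2)]
    numerator   = 0.6571 - (0.407584)(0.6466) - (0.379062)(0.6564) = 0.14474006
    denominator = 1 - (0.407584)(0.6564) - (0.379062)(0.6466) = 0.48736055
  phi_33 = 0.14474006 / 0.48736055 = 0.297.
Therefore phi_{33} = 0.2970.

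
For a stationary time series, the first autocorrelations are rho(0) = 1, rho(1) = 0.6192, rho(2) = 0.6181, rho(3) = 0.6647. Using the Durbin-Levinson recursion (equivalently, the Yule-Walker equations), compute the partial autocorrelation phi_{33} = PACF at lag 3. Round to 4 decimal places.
\phi_{33} = 0.3641

The PACF at lag k is phi_{kk}, the last component of the solution
to the Yule-Walker system G_k phi = r_k where
  (G_k)_{ij} = rho(|i - j|), (r_k)_i = rho(i), i,j = 1..k.
Equivalently, Durbin-Levinson gives phi_{kk} iteratively:
  phi_{11} = rho(1)
  phi_{kk} = [rho(k) - sum_{j=1..k-1} phi_{k-1,j} rho(k-j)]
            / [1 - sum_{j=1..k-1} phi_{k-1,j} rho(j)],
  phi_{k,j} = phi_{k-1,j} - phi_{kk} phi_{k-1,k-j},  j = 1..k-1.
Step k = 1:
  phi_11 = rho(1) = 0.6192.
Step k = 2:
  phi_22 = [rho(2) - phi_11 rho(1)] / [1 - phi_11 rho(1)] = [0.6181 - (0.6192)(0.6192)] / [1 - (0.6192)(0.6192)]
         = 0.23469136 / 0.61659136 = 0.380627.
  Update: phi_21 = phi_11 - phi_22 phi_11 = 0.6192 - (0.380627)(0.6192) = 0.383516.
Step k = 3:
  phi_33 = [rho(3) - phi_21 rho(2) - phi_22 rho(1)] / [1 - phi_21 rho(1) - phi_22 rho(2)]
    numerator   = 0.6647 - (0.383516)(0.6181) - (0.380627)(0.6192) = 0.19196465
    denominator = 1 - (0.383516)(0.6192) - (0.380627)(0.6181) = 0.52726148
  phi_33 = 0.19196465 / 0.52726148 = 0.3641.
Therefore phi_{33} = 0.3641.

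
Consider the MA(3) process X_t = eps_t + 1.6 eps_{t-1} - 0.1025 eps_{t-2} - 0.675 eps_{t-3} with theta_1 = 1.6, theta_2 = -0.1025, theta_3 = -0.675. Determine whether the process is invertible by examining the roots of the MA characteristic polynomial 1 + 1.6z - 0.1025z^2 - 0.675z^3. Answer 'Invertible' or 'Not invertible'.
\text{Not invertible}

The MA(q) characteristic polynomial is P(z) = 1 + 1.6z - 0.1025z^2 - 0.675z^3.
Invertibility requires all roots to lie outside the unit circle, i.e. |z| > 1 for every root.
Degree 3: look for a simple real root z0 first, then factor out (1 - z/z0) and solve the remaining quadratic.
Testing z0 = -0.8: P(-0.8) = 1 + (1.6)(-0.8) + (-0.1025)(-0.8)^2 + (-0.675)(-0.8)^3
  = 1 + (-1.28) + (-0.0656) + (0.3456) = 0.  So z_0 = -0.8 is a root, |z_0| = 0.8.
Divide out the factor (1 + 1.25 z) = (1 - z/z0) (since 1/z0 = -1.25):
  P(z) = (1 + 1.25 z)(1 + (0.35) z + (-0.54) z^2)
  [check: z-coef 0.35 - (-1.25) = 1.6; z^2-coef -0.54 - (-1.25)(0.35) = -0.1025; z^3-coef -(-1.25)(-0.54) = -0.675.]
Remaining roots from the quadratic factor 1 + (0.35) z + (-0.54) z^2:
  Set 1 + (0.35) z + (-0.54) z^2 = 0, i.e. a z^2 + b z + c = 0 with a = -0.54, b = 0.35, c = 1.
  Discriminant D = b^2 - 4ac = (0.35)^2 - 4*(-0.54)*1 = 0.1225 - (-2.16) = 2.2825.
  D >= 0, so the roots are real: z = (-b +/- sqrt(D)) / (2a) = (-0.35 +/- 1.510794) / (-1.08).
    z_1 = (-0.35 + 1.510794) / (-1.08) = -1.0748,   |z_1| = 1.0748.
    z_2 = (-0.35 - 1.510794) / (-1.08) = 1.723,   |z_2| = 1.723.
Moduli of all roots: 0.8000, 1.0748, 1.7230.
All moduli strictly greater than 1? No.
Verdict: Not invertible.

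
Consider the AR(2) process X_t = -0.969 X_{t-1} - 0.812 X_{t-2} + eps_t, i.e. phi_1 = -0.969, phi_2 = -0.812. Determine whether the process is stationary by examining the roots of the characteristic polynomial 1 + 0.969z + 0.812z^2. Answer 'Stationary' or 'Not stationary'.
\text{Stationary}

The AR(p) characteristic polynomial is P(z) = 1 + 0.969z + 0.812z^2.
Stationarity requires all roots to lie outside the unit circle, i.e. |z| > 1 for every root.
Set 1 + (0.969) z + (0.812) z^2 = 0, i.e. a z^2 + b z + c = 0 with a = 0.812, b = 0.969, c = 1.
Discriminant D = b^2 - 4ac = (0.969)^2 - 4*(0.812)*1 = 0.938961 - (3.248) = -2.309039.
D < 0, so the roots are the complex-conjugate pair z = (-b +/- i sqrt(-D)) / (2a) = -0.5967 +/- 0.9357i.
For a conjugate pair |z|^2 = z * conj(z) = (product of roots) = c/a = 1/(0.812) = 1.231527, so |z| = sqrt(1.231527) = 1.1097 for both roots.
Moduli of all roots: 1.1097, 1.1097.
All moduli strictly greater than 1? Yes.
Verdict: Stationary.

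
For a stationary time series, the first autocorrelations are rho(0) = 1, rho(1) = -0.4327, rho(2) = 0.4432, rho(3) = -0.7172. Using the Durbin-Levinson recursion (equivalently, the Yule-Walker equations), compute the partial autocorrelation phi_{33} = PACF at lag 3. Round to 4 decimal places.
\phi_{33} = -0.6140

The PACF at lag k is phi_{kk}, the last component of the solution
to the Yule-Walker system G_k phi = r_k where
  (G_k)_{ij} = rho(|i - j|), (r_k)_i = rho(i), i,j = 1..k.
Equivalently, Durbin-Levinson gives phi_{kk} iteratively:
  phi_{11} = rho(1)
  phi_{kk} = [rho(k) - sum_{j=1..k-1} phi_{k-1,j} rho(k-j)]
            / [1 - sum_{j=1..k-1} phi_{k-1,j} rho(j)],
  phi_{k,j} = phi_{k-1,j} - phi_{kk} phi_{k-1,k-j},  j = 1..k-1.
Step k = 1:
  phi_11 = rho(1) = -0.4327.
Step k = 2:
  phi_22 = [rho(2) - phi_11 rho(1)] / [1 - phi_11 rho(1)] = [0.4432 - (-0.4327)(-0.4327)] / [1 - (-0.4327)(-0.4327)]
         = 0.25597071 / 0.81277071 = 0.314936.
  Update: phi_21 = phi_11 - phi_22 phi_11 = -0.4327 - (0.314936)(-0.4327) = -0.296427.
Step k = 3:
  phi_33 = [rho(3) - phi_21 rho(2) - phi_22 rho(1)] / [1 - phi_21 rho(1) - phi_22 rho(2)]
    numerator   = -0.7172 - (-0.296427)(0.4432) - (0.314936)(-0.4327) = -0.44955067
    denominator = 1 - (-0.296427)(-0.4327) - (0.314936)(0.4432) = 0.73215633
  phi_33 = -0.44955067 / 0.73215633 = -0.614.
Therefore phi_{33} = -0.6140.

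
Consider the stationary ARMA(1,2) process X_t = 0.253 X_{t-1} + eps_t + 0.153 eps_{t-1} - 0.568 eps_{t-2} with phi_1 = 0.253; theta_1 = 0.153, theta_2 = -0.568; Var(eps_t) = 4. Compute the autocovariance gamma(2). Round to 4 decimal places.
\gamma(2) = -1.9931

Multiply the model equation by X_{t-k} and take expectations. With theta_0 = psi_0 = 1 and psi_j the MA(infinity) weights, this gives
  gamma(k) - sum_i phi_i gamma(k-i) = c_k,
  c_k = sigma^2 * sum_{j=k..q} theta_j psi_{j-k}   (c_k = 0 for k > q),
using gamma(-m) = gamma(m).
psi-weights needed (psi_j = theta_j + sum_i phi_i psi_{j-i}):
  psi_1 = theta_1 + phi_1 = 0.153 + (0.253) = 0.406
  psi_2 = theta_2 + phi_1 psi_1 = -0.568 + (0.253)(0.406) = -0.465282
Right-hand sides:
  c_0 = sigma^2 (1 + theta_1 psi_1 + theta_2 psi_2) = 4 * (1 + (0.153)(0.406) + (-0.568)(-0.465282)) = 4 * 1.326398 = 5.305593
  c_1 = sigma^2 (theta_1 + theta_2 psi_1) = 4 * (0.153 + (-0.568)(0.406)) = -0.310432
  c_2 = sigma^2 theta_2 = 4 * (-0.568) = -2.272
Equations for k = 0 and k = 1 (AR order 1):
  gamma(0) = phi_1 gamma(1) + c_0
  gamma(1) = phi_1 gamma(0) + c_1
Substituting the second into the first: gamma(0) (1 - phi_1^2) = c_0 + phi_1 c_1, so
  gamma(0) = (c_0 + phi_1 c_1) / (1 - phi_1^2) = (5.305593 + (0.253)(-0.310432)) / (1 - (0.253)^2) = 5.227053 / 0.935991 = 5.584512.
  gamma(1) = phi_1 gamma(0) + c_1 = (0.253)(5.584512) + (-0.310432) = 1.10245.
For k = 2: gamma(2) = phi_1 gamma(1) + c_2
  = (0.253)(1.10245) + (-2.272) = -1.99308.
Therefore gamma(2) = -1.9931 (to 4 decimal places).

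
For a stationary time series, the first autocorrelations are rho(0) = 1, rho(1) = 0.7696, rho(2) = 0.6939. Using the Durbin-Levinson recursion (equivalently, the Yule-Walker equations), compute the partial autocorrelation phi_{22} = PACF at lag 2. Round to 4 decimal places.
\phi_{22} = 0.2492

The PACF at lag k is phi_{kk}, the last component of the solution
to the Yule-Walker system G_k phi = r_k where
  (G_k)_{ij} = rho(|i - j|), (r_k)_i = rho(i), i,j = 1..k.
Equivalently, Durbin-Levinson gives phi_{kk} iteratively:
  phi_{11} = rho(1)
  phi_{kk} = [rho(k) - sum_{j=1..k-1} phi_{k-1,j} rho(k-j)]
            / [1 - sum_{j=1..k-1} phi_{k-1,j} rho(j)],
  phi_{k,j} = phi_{k-1,j} - phi_{kk} phi_{k-1,k-j},  j = 1..k-1.
Step k = 1:
  phi_11 = rho(1) = 0.7696.
Step k = 2:
  phi_22 = [rho(2) - phi_11 rho(1)] / [1 - phi_11 rho(1)] = [0.6939 - (0.7696)(0.7696)] / [1 - (0.7696)(0.7696)]
         = 0.10161584 / 0.40771584 = 0.2492.
Therefore phi_{22} = 0.2492.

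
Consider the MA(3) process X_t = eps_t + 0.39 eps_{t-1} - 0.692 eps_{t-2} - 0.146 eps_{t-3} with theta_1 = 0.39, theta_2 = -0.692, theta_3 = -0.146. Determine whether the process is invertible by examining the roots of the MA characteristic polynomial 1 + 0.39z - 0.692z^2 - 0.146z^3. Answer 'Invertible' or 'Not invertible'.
\text{Invertible}

The MA(q) characteristic polynomial is P(z) = 1 + 0.39z - 0.692z^2 - 0.146z^3.
Invertibility requires all roots to lie outside the unit circle, i.e. |z| > 1 for every root.
Degree 3: look for a simple real root z0 first, then factor out (1 - z/z0) and solve the remaining quadratic.
Testing z0 = -5: P(-5) = 1 + (0.39)(-5) + (-0.692)(-5)^2 + (-0.146)(-5)^3
  = 1 + (-1.95) + (-17.3) + (18.25) = 0.  So z_0 = -5 is a root, |z_0| = 5.
Divide out the factor (1 + 0.2 z) = (1 - z/z0) (since 1/z0 = -0.2):
  P(z) = (1 + 0.2 z)(1 + (0.19) z + (-0.73) z^2)
  [check: z-coef 0.19 - (-0.2) = 0.39; z^2-coef -0.73 - (-0.2)(0.19) = -0.692; z^3-coef -(-0.2)(-0.73) = -0.146.]
Remaining roots from the quadratic factor 1 + (0.19) z + (-0.73) z^2:
  Set 1 + (0.19) z + (-0.73) z^2 = 0, i.e. a z^2 + b z + c = 0 with a = -0.73, b = 0.19, c = 1.
  Discriminant D = b^2 - 4ac = (0.19)^2 - 4*(-0.73)*1 = 0.0361 - (-2.92) = 2.9561.
  D >= 0, so the roots are real: z = (-b +/- sqrt(D)) / (2a) = (-0.19 +/- 1.719331) / (-1.46).
    z_1 = (-0.19 + 1.719331) / (-1.46) = -1.0475,   |z_1| = 1.0475.
    z_2 = (-0.19 - 1.719331) / (-1.46) = 1.3078,   |z_2| = 1.3078.
Moduli of all roots: 5.0000, 1.0475, 1.3078.
All moduli strictly greater than 1? Yes.
Verdict: Invertible.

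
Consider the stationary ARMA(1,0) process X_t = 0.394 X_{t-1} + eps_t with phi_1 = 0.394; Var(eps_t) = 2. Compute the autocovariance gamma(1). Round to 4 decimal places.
\gamma(1) = 0.9328

Multiply the model equation by X_{t-k} and take expectations. With theta_0 = psi_0 = 1 and psi_j the MA(infinity) weights, this gives
  gamma(k) - sum_i phi_i gamma(k-i) = c_k,
  c_k = sigma^2 * sum_{j=k..q} theta_j psi_{j-k}   (c_k = 0 for k > q),
using gamma(-m) = gamma(m).
Pure AR (q = 0): c_0 = sigma^2 = 2, c_k = 0 for k >= 1.
Equations for k = 0 and k = 1 (AR order 1):
  gamma(0) = phi_1 gamma(1) + c_0
  gamma(1) = phi_1 gamma(0) + c_1
Substituting the second into the first: gamma(0) (1 - phi_1^2) = c_0 + phi_1 c_1, so
  gamma(0) = c_0 / (1 - phi_1^2) = 2 / (1 - (0.394)^2) = 2 / 0.844764 = 2.367525.
  gamma(1) = phi_1 gamma(0) = (0.394)(2.367525) = 0.932805.
Therefore gamma(1) = 0.9328 (to 4 decimal places).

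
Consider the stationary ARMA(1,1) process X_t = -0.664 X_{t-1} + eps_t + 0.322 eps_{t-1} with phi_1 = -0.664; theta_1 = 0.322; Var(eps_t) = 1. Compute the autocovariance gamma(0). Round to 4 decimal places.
\gamma(0) = 1.2092

Multiply the model equation by X_{t-k} and take expectations. With theta_0 = psi_0 = 1 and psi_j the MA(infinity) weights, this gives
  gamma(k) - sum_i phi_i gamma(k-i) = c_k,
  c_k = sigma^2 * sum_{j=k..q} theta_j psi_{j-k}   (c_k = 0 for k > q),
using gamma(-m) = gamma(m).
psi-weights needed (psi_j = theta_j + sum_i phi_i psi_{j-i}):
  psi_1 = theta_1 + phi_1 = 0.322 + (-0.664) = -0.342
Right-hand sides:
  c_0 = sigma^2 (1 + theta_1 psi_1) = 1 * (1 + (0.322)(-0.342)) = 1 * 0.889876 = 0.889876
  c_1 = sigma^2 theta_1 = 1 * (0.322) = 0.322
  c_2 = 0
Equations for k = 0 and k = 1 (AR order 1):
  gamma(0) = phi_1 gamma(1) + c_0
  gamma(1) = phi_1 gamma(0) + c_1
Substituting the second into the first: gamma(0) (1 - phi_1^2) = c_0 + phi_1 c_1, so
  gamma(0) = (c_0 + phi_1 c_1) / (1 - phi_1^2) = (0.889876 + (-0.664)(0.322)) / (1 - (-0.664)^2) = 0.676068 / 0.559104 = 1.209199.
Therefore gamma(0) = 1.2092 (to 4 decimal places).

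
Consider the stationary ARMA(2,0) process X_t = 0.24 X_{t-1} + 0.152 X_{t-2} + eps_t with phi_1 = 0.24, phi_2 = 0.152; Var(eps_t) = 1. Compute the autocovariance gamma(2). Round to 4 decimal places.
\gamma(2) = 0.2447

Multiply the model equation by X_{t-k} and take expectations. With theta_0 = psi_0 = 1 and psi_j the MA(infinity) weights, this gives
  gamma(k) - sum_i phi_i gamma(k-i) = c_k,
  c_k = sigma^2 * sum_{j=k..q} theta_j psi_{j-k}   (c_k = 0 for k > q),
using gamma(-m) = gamma(m).
Pure AR (q = 0): c_0 = sigma^2 = 1, c_k = 0 for k >= 1.
Equations for k = 0, 1, 2 (AR order 2, c_2 = 0):
  (E0) gamma(0) = phi_1 gamma(1) + phi_2 gamma(2) + c_0
  (E1) gamma(1) = phi_1 gamma(0) + phi_2 gamma(1) + c_1
  (E2) gamma(2) = phi_1 gamma(1) + phi_2 gamma(0)
From (E1): gamma(1) = A gamma(0) + B with
  A = phi_1 / (1 - phi_2) = 0.24 / 0.848 = 0.283019,   B = c_1 / (1 - phi_2) = 0 / 0.848 = 0.
Insert (E2) into (E0): gamma(0) (1 - phi_2^2) = phi_1 (1 + phi_2) gamma(1) + c_0.
  phi_1 (1 + phi_2) = (0.24)(1.152) = 0.27648,   1 - phi_2^2 = 0.976896.
Replace gamma(1) by A gamma(0) + B and collect gamma(0):
  gamma(0) [0.976896 - (0.27648)(0.283019)] = c_0 = 1
  gamma(0) * 0.898647 = 1
  gamma(0) = 1 / 0.898647 = 1.112784.
  gamma(1) = A gamma(0) = (0.283019)(1.112784) = 0.314939.
  gamma(2) = phi_1 gamma(1) + phi_2 gamma(0) = (0.24)(0.314939) + (0.152)(1.112784) = 0.244729.
Therefore gamma(2) = 0.2447 (to 4 decimal places).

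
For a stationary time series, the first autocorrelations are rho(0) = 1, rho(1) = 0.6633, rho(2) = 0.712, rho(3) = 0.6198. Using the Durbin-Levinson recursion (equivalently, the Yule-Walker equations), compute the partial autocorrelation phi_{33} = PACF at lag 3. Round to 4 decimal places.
\phi_{33} = 0.1279

The PACF at lag k is phi_{kk}, the last component of the solution
to the Yule-Walker system G_k phi = r_k where
  (G_k)_{ij} = rho(|i - j|), (r_k)_i = rho(i), i,j = 1..k.
Equivalently, Durbin-Levinson gives phi_{kk} iteratively:
  phi_{11} = rho(1)
  phi_{kk} = [rho(k) - sum_{j=1..k-1} phi_{k-1,j} rho(k-j)]
            / [1 - sum_{j=1..k-1} phi_{k-1,j} rho(j)],
  phi_{k,j} = phi_{k-1,j} - phi_{kk} phi_{k-1,k-j},  j = 1..k-1.
Step k = 1:
  phi_11 = rho(1) = 0.6633.
Step k = 2:
  phi_22 = [rho(2) - phi_11 rho(1)] / [1 - phi_11 rho(1)] = [0.712 - (0.6633)(0.6633)] / [1 - (0.6633)(0.6633)]
         = 0.27203311 / 0.56003311 = 0.485745.
  Update: phi_21 = phi_11 - phi_22 phi_11 = 0.6633 - (0.485745)(0.6633) = 0.341106.
Step k = 3:
  phi_33 = [rho(3) - phi_21 rho(2) - phi_22 rho(1)] / [1 - phi_21 rho(1) - phi_22 rho(2)]
    numerator   = 0.6198 - (0.341106)(0.712) - (0.485745)(0.6633) = 0.0547384
    denominator = 1 - (0.341106)(0.6633) - (0.485745)(0.712) = 0.42789447
  phi_33 = 0.0547384 / 0.42789447 = 0.1279.
Therefore phi_{33} = 0.1279.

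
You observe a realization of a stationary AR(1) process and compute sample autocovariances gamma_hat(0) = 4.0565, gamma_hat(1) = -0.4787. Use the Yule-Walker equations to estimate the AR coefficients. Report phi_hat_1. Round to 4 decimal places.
\hat\phi_{1} = -0.1180

The Yule-Walker equations for an AR(p) process read, in matrix form,
  Gamma_p phi = r_p,   with   (Gamma_p)_{ij} = gamma(|i - j|),
                       (r_p)_i = gamma(i),   i,j = 1..p.
Substitute the sample gammas (Toeplitz matrix and right-hand side of size 1):
  Gamma_p = [[4.0565]]
  r_p     = [-0.4787]
With p = 1 this is the single equation gamma(0) phi_1 = gamma(1):
  phi_hat_1 = gamma(1) / gamma(0) = -0.4787 / 4.0565 = -0.1180.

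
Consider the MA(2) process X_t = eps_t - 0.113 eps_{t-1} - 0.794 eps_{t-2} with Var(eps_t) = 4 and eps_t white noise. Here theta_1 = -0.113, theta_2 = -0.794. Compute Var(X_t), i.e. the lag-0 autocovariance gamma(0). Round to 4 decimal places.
\gamma(0) = 6.5728

For an MA(q) process X_t = eps_t + sum_i theta_i eps_{t-i} with
Var(eps_t) = sigma^2, the variance is
  gamma(0) = sigma^2 * (1 + sum_i theta_i^2).
  sum_i theta_i^2 = (-0.113)^2 + (-0.794)^2 = 0.012769 + 0.630436 = 0.643205.
  gamma(0) = 4 * (1 + 0.643205) = 4 * 1.643205 = 6.57282, which rounds to 6.5728.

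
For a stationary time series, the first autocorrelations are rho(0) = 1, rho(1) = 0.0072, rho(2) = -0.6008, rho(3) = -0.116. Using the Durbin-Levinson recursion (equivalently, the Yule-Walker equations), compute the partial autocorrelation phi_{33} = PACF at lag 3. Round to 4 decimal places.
\phi_{33} = -0.1639

The PACF at lag k is phi_{kk}, the last component of the solution
to the Yule-Walker system G_k phi = r_k where
  (G_k)_{ij} = rho(|i - j|), (r_k)_i = rho(i), i,j = 1..k.
Equivalently, Durbin-Levinson gives phi_{kk} iteratively:
  phi_{11} = rho(1)
  phi_{kk} = [rho(k) - sum_{j=1..k-1} phi_{k-1,j} rho(k-j)]
            / [1 - sum_{j=1..k-1} phi_{k-1,j} rho(j)],
  phi_{k,j} = phi_{k-1,j} - phi_{kk} phi_{k-1,k-j},  j = 1..k-1.
Step k = 1:
  phi_11 = rho(1) = 0.0072.
Step k = 2:
  phi_22 = [rho(2) - phi_11 rho(1)] / [1 - phi_11 rho(1)] = [-0.6008 - (0.0072)(0.0072)] / [1 - (0.0072)(0.0072)]
         = -0.60085184 / 0.99994816 = -0.600883.
  Update: phi_21 = phi_11 - phi_22 phi_11 = 0.0072 - (-0.600883)(0.0072) = 0.011526.
Step k = 3:
  phi_33 = [rho(3) - phi_21 rho(2) - phi_22 rho(1)] / [1 - phi_21 rho(1) - phi_22 rho(2)]
    numerator   = -0.116 - (0.011526)(-0.6008) - (-0.600883)(0.0072) = -0.10474861
    denominator = 1 - (0.011526)(0.0072) - (-0.600883)(-0.6008) = 0.63890651
  phi_33 = -0.10474861 / 0.63890651 = -0.1639.
Therefore phi_{33} = -0.1639.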